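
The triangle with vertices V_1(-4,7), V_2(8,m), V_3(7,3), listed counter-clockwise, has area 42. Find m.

-5

The doubled signed area Σ (x_i y_{i+1} − x_{i+1} y_i) is linear in m.
With m=0 it equals 29; the coefficient of m is -11 (from the two edges through V_2).
So -11·m + 29 = 2·42 = 84 ⇒ m = -5.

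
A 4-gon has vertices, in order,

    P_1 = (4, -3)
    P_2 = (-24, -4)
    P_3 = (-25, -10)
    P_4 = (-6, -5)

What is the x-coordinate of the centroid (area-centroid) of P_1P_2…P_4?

-2397/155

Apply the surveyor's formula. First the cross-terms c_i = x_i·y_{i+1} − x_{i+1}·y_i:
  -88, 140, 65, 38  ⇒  2A = 155, A = 77.5.
Then Σ (x_i + x_{i+1})·c_i = -7191, so x̄ = -7191 / (6·77.5) = -2397/155.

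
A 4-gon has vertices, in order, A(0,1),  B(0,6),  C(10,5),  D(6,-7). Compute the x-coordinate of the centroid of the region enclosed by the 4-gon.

Apply the surveyor's formula. First the cross-terms c_i = x_i·y_{i+1} − x_{i+1}·y_i:
  0, -60, -100, 6  ⇒  2A = -154, A = -77.
Then Σ (x_i + x_{i+1})·c_i = -2164, so x̄ = -2164 / (6·(-77)) = 1082/231.

1082/231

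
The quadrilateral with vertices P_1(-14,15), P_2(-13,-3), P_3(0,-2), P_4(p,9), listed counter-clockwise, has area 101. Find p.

-11

The doubled signed area Σ (x_i y_{i+1} − x_{i+1} y_i) is linear in p.
With p=0 it equals 389; the coefficient of p is 17 (from the two edges through P_4).
So 17·p + 389 = 2·101 = 202 ⇒ p = -11.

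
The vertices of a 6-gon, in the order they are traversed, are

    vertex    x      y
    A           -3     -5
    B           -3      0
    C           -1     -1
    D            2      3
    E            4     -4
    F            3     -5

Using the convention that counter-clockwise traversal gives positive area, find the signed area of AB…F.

Σ = (-15) + (3) + (-1) + (-20) + (-8) + (-30) = -71
Signed area = Σ/2 = -35.5 (negative ⇒ clockwise traversal).

-35.5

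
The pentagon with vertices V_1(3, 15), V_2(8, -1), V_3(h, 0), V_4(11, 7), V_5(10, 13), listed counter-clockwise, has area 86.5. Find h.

The doubled signed area Σ (x_i y_{i+1} − x_{i+1} y_i) is linear in h.
With h=0 it equals 61; the coefficient of h is 8 (from the two edges through V_3).
So 8·h + 61 = 2·86.5 = 173 ⇒ h = 14.

14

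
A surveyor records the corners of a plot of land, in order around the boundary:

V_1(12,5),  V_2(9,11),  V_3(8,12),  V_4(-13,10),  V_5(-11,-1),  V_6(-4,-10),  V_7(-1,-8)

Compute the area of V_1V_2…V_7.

Apply the surveyor's formula: 2A = Σ (x_i·y_{i+1} − x_{i+1}·y_i), indices taken mod 7.
Cross-terms: 87, 20, 236, 123, 106, 22, 91  ⇒  Σ = 685
Area = |Σ|/2 = 342.5.

342.5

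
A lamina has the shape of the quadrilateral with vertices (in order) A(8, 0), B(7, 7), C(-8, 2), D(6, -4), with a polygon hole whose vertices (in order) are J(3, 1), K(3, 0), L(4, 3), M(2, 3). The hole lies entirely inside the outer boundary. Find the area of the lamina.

Outer boundary:
A→B: (8)(7) − (7)(0) = 56
B→C: (7)(2) − (-8)(7) = 70
C→D: (-8)(-4) − (6)(2) = 20
D→A: (6)(0) − (8)(-4) = 32
Σ = 178
Area = |Σ|/2 = 89.
Hole:
Apply Gauss's area formula: 2A = Σ (x_i·y_{i+1} − x_{i+1}·y_i), indices taken mod 4.
Σ = (-3) + (9) + (6) + (-7) = 5
Area = |Σ|/2 = 2.5.
Net area = 89 − 2.5 = 86.5.

86.5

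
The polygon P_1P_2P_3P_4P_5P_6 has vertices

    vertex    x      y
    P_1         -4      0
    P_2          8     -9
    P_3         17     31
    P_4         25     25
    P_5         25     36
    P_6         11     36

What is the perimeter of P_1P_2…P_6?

|P_1P_2| = √((12)² + (-9)²) = √225 = 15
|P_2P_3| = √((9)² + (40)²) = √1681 = 41
|P_3P_4| = √((8)² + (-6)²) = √100 = 10
|P_4P_5| = √((0)² + (11)²) = √121 = 11
|P_5P_6| = √((-14)² + (0)²) = √196 = 14
|P_6P_1| = √((-15)² + (-36)²) = √1521 = 39
Perimeter = 15 + 41 + 10 + 11 + 14 + 39 = 130.

130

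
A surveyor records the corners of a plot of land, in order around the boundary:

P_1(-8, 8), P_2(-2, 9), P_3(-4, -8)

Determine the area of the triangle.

50

Apply the shoelace formula: 2A = Σ (x_i·y_{i+1} − x_{i+1}·y_i), indices taken mod 3.
Σ = (-56) + (52) + (-96) = -100
Area = |Σ|/2 = 50.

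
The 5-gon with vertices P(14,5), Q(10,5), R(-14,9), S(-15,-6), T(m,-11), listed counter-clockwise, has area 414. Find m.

The doubled signed area Σ (x_i y_{i+1} − x_{i+1} y_i) is linear in m.
With m=0 it equals 718; the coefficient of m is 11 (from the two edges through T).
So 11·m + 718 = 2·414 = 828 ⇒ m = 10.

10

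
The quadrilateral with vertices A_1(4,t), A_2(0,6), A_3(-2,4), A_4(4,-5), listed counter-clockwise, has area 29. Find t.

The doubled signed area Σ (x_i y_{i+1} − x_{i+1} y_i) is linear in t.
With t=0 it equals 50; the coefficient of t is 4 (from the two edges through A_1).
So 4·t + 50 = 2·29 = 58 ⇒ t = 2.

2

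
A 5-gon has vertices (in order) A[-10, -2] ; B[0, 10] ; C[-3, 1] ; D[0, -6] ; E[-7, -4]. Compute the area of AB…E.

Σ = (-100) + (30) + (18) + (-42) + (-26) = -120
Area = |Σ|/2 = 60.

60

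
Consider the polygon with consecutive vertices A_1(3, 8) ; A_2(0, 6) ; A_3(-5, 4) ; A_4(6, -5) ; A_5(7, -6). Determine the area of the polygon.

61

Apply the shoelace formula: 2A = Σ (x_i·y_{i+1} − x_{i+1}·y_i), indices taken mod 5.
Σ = (18) + (30) + (1) + (-1) + (74) = 122
Area = |Σ|/2 = 61.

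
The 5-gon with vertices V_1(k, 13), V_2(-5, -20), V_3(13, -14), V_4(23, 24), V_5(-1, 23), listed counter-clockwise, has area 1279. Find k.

Write out the shoelace sum; only the two edges meeting at V_1 involve k:
2·Area = [((-1)·13 − k·23) + (k·(-20) − (-5)·13)] + 1517
       = -43·k + 1569 = 2558
⇒ k = -23.

-23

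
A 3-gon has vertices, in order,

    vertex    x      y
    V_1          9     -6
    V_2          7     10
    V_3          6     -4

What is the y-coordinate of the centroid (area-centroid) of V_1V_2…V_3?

Apply the surveyor's formula. First the cross-terms c_i = x_i·y_{i+1} − x_{i+1}·y_i:
  132, -88, 0  ⇒  2A = 44, A = 22.
Then Σ (y_i + y_{i+1})·c_i = 0, so ȳ = 0 / (6·22) = 0.

0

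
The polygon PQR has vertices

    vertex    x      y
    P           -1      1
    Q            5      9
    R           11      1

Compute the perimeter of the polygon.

32

|PQ| = √((6)² + (8)²) = √100 = 10
|QR| = √((6)² + (-8)²) = √100 = 10
|RP| = √((-12)² + (0)²) = √144 = 12
Perimeter = 10 + 10 + 12 = 32.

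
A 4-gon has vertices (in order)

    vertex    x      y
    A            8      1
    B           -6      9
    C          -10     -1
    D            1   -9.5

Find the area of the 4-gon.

Σ = (78) + (96) + (96) + (77) = 347
Area = |Σ|/2 = 173.5.

173.5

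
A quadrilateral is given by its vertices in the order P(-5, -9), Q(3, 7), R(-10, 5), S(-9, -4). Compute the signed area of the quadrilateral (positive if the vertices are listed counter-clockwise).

Apply Gauss's area formula: 2A = Σ (x_i·y_{i+1} − x_{i+1}·y_i), indices taken mod 4.
Cross-terms: -8, 85, 85, 61  ⇒  Σ = 223
Signed area = Σ/2 = 111.5 (positive ⇒ counter-clockwise traversal).

111.5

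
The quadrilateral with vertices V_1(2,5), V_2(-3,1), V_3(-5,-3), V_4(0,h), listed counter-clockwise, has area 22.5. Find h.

-2

Write out the shoelace sum; only the two edges meeting at V_4 involve h:
2·Area = [((-5)·h − 0·(-3)) + (0·5 − 2·h)] + 31
       = -7·h + 31 = 45
⇒ h = -2.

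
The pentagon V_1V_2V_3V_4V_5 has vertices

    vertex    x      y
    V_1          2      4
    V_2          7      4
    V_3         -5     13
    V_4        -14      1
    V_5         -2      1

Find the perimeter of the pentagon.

|V_1V_2| = √((5)² + (0)²) = √25 = 5
|V_2V_3| = √((-12)² + (9)²) = √225 = 15
|V_3V_4| = √((-9)² + (-12)²) = √225 = 15
|V_4V_5| = √((12)² + (0)²) = √144 = 12
|V_5V_1| = √((4)² + (3)²) = √25 = 5
Perimeter = 5 + 15 + 15 + 12 + 5 = 52.

52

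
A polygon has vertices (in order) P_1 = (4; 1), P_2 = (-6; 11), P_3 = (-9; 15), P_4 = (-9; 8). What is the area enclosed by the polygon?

Apply the surveyor's formula: 2A = Σ (x_i·y_{i+1} − x_{i+1}·y_i), indices taken mod 4.
Σ = (50) + (9) + (63) + (-41) = 81
Area = |Σ|/2 = 40.5.

40.5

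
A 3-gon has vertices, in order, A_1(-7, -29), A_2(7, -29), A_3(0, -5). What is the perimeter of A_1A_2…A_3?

|A_1A_2| = √((14)² + (0)²) = √196 = 14
|A_2A_3| = √((-7)² + (24)²) = √625 = 25
|A_3A_1| = √((-7)² + (-24)²) = √625 = 25
Perimeter = 14 + 25 + 25 = 64.

64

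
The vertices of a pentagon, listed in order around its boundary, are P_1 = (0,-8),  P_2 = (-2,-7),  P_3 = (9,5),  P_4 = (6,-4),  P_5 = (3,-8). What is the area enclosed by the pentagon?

44.5

Apply the shoelace formula: 2A = Σ (x_i·y_{i+1} − x_{i+1}·y_i), indices taken mod 5.
Σ = (-16) + (53) + (-66) + (-36) + (-24) = -89
Area = |Σ|/2 = 44.5.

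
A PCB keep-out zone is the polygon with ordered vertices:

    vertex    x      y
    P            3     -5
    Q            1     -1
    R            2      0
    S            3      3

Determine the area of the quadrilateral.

Cross-terms: 2, 2, 6, -24  ⇒  Σ = -14
Area = |Σ|/2 = 7.

7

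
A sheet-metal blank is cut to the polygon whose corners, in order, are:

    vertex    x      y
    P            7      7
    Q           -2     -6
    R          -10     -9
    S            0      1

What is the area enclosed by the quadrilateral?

Apply the surveyor's formula: 2A = Σ (x_i·y_{i+1} − x_{i+1}·y_i), indices taken mod 4.
Σ = (-28) + (-42) + (-10) + (-7) = -87
Area = |Σ|/2 = 43.5.

43.5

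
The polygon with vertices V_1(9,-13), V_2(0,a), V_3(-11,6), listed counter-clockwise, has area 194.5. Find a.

Write out the shoelace sum; only the two edges meeting at V_2 involve a:
2·Area = [(9·a − 0·(-13)) + (0·6 − (-11)·a)] + 89
       = 20·a + 89 = 389
⇒ a = 15.

15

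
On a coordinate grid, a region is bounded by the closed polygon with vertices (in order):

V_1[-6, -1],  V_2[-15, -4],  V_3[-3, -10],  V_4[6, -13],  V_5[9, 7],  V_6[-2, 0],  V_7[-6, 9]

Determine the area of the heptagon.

Apply Gauss's area formula: 2A = Σ (x_i·y_{i+1} − x_{i+1}·y_i), indices taken mod 7.
Σ = (9) + (138) + (99) + (159) + (14) + (-18) + (60) = 461
Area = |Σ|/2 = 230.5.

230.5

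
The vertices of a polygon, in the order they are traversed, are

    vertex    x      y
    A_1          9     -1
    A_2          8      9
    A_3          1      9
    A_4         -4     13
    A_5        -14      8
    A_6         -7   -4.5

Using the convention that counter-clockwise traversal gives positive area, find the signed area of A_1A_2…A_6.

258.75

Σ = (89) + (63) + (49) + (150) + (119) + (47.5) = 517.5
Signed area = Σ/2 = 258.75 (positive ⇒ counter-clockwise traversal).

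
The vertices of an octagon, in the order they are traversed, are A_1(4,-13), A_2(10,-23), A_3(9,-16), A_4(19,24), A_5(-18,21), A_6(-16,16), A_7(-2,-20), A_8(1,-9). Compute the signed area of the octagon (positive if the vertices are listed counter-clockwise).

948.5

Apply the shoelace (surveyor's) formula: 2A = Σ (x_i·y_{i+1} − x_{i+1}·y_i), indices taken mod 8.
Σ = (38) + (47) + (520) + (831) + (48) + (352) + (38) + (23) = 1897
Signed area = Σ/2 = 948.5 (positive ⇒ counter-clockwise traversal).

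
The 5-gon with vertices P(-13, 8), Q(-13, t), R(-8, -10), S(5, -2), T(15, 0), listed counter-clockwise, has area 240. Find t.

-6

The doubled signed area Σ (x_i y_{i+1} − x_{i+1} y_i) is linear in t.
With t=0 it equals 450; the coefficient of t is -5 (from the two edges through Q).
So -5·t + 450 = 2·240 = 480 ⇒ t = -6.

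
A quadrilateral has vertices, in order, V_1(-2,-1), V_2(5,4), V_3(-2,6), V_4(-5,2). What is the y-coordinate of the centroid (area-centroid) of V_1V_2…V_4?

Apply Gauss's area formula. First the cross-terms c_i = x_i·y_{i+1} − x_{i+1}·y_i:
  -3, 38, 26, 9  ⇒  2A = 70, A = 35.
Then Σ (y_i + y_{i+1})·c_i = 588, so ȳ = 588 / (6·35) = 2.8.

2.8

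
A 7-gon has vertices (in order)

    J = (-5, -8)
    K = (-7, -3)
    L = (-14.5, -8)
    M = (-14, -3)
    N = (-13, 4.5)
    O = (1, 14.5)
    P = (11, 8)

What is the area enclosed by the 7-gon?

Apply the surveyor's formula: 2A = Σ (x_i·y_{i+1} − x_{i+1}·y_i), indices taken mod 7.
Cross-terms: -41, 12.5, -68.5, -102, -193, -151.5, -48  ⇒  Σ = -591.5
Area = |Σ|/2 = 295.75.

295.75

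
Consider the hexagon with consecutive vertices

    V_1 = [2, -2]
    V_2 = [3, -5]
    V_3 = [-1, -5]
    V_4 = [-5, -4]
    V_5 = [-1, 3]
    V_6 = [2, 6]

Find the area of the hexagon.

Cross-terms: -4, -20, -21, -19, -12, -16  ⇒  Σ = -92
Area = |Σ|/2 = 46.

46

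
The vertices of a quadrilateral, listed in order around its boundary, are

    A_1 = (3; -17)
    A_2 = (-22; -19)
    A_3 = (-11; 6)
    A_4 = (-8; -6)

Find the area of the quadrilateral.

252

Apply the surveyor's formula: 2A = Σ (x_i·y_{i+1} − x_{i+1}·y_i), indices taken mod 4.
Σ = (-431) + (-341) + (114) + (154) = -504
Area = |Σ|/2 = 252.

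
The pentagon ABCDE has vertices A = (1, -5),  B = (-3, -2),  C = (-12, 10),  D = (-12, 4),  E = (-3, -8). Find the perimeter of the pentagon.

|AB| = √((-4)² + (3)²) = √25 = 5
|BC| = √((-9)² + (12)²) = √225 = 15
|CD| = √((0)² + (-6)²) = √36 = 6
|DE| = √((9)² + (-12)²) = √225 = 15
|EA| = √((4)² + (3)²) = √25 = 5
Perimeter = 5 + 15 + 6 + 15 + 5 = 46.

46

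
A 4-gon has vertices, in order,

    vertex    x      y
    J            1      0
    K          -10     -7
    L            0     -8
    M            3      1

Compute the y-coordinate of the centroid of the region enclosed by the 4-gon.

-55/12

Apply the shoelace (surveyor's) formula. First the cross-terms c_i = x_i·y_{i+1} − x_{i+1}·y_i:
  -7, 80, 24, -1  ⇒  2A = 96, A = 48.
Then Σ (y_i + y_{i+1})·c_i = -1320, so ȳ = -1320 / (6·48) = -55/12.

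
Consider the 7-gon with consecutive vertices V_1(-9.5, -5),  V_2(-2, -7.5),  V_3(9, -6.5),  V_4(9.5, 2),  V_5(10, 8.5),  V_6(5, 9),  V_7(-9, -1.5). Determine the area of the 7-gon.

217

Apply the shoelace (surveyor's) formula: 2A = Σ (x_i·y_{i+1} − x_{i+1}·y_i), indices taken mod 7.
Σ = (61.25) + (80.5) + (79.75) + (60.75) + (47.5) + (73.5) + (30.75) = 434
Area = |Σ|/2 = 217.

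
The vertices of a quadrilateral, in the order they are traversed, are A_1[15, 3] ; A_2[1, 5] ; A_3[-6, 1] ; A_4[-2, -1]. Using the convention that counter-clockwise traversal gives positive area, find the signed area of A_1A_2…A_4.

Apply the shoelace (surveyor's) formula: 2A = Σ (x_i·y_{i+1} − x_{i+1}·y_i), indices taken mod 4.
Cross-terms: 72, 31, 8, 9  ⇒  Σ = 120
Signed area = Σ/2 = 60 (positive ⇒ counter-clockwise traversal).

60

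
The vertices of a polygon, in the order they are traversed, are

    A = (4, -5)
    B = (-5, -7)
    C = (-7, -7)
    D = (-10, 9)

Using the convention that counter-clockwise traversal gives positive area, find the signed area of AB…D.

-93

Apply the shoelace (surveyor's) formula: 2A = Σ (x_i·y_{i+1} − x_{i+1}·y_i), indices taken mod 4.
Σ = (-53) + (-14) + (-133) + (14) = -186
Signed area = Σ/2 = -93 (negative ⇒ clockwise traversal).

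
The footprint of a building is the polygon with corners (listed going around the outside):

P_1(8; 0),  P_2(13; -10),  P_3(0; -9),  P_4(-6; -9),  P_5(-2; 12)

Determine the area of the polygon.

218.5

P_1→P_2: (8)(-10) − (13)(0) = -80
P_2→P_3: (13)(-9) − (0)(-10) = -117
P_3→P_4: (0)(-9) − (-6)(-9) = -54
P_4→P_5: (-6)(12) − (-2)(-9) = -90
P_5→P_1: (-2)(0) − (8)(12) = -96
Σ = -437
Area = |Σ|/2 = 218.5.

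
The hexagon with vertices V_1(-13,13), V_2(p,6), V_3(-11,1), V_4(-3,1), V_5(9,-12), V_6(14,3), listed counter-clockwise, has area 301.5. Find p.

The doubled signed area Σ (x_i y_{i+1} − x_{i+1} y_i) is linear in p.
With p=0 it equals 423; the coefficient of p is -12 (from the two edges through V_2).
So -12·p + 423 = 2·301.5 = 603 ⇒ p = -15.

-15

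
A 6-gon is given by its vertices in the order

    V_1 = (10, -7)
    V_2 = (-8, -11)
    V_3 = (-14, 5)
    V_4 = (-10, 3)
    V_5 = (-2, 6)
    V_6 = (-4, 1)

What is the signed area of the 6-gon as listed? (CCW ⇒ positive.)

-183

Cross-terms: -166, -194, 8, -54, 22, 18  ⇒  Σ = -366
Signed area = Σ/2 = -183 (negative ⇒ clockwise traversal).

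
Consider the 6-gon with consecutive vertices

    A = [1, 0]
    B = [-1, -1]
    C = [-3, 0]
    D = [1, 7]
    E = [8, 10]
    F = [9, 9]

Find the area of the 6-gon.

Cross-terms: -1, -3, -21, -46, -18, -9  ⇒  Σ = -98
Area = |Σ|/2 = 49.

49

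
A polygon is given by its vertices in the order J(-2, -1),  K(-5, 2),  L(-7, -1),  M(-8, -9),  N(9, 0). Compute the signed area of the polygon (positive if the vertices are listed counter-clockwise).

Σ = (-9) + (19) + (55) + (81) + (-9) = 137
Signed area = Σ/2 = 68.5 (positive ⇒ counter-clockwise traversal).

68.5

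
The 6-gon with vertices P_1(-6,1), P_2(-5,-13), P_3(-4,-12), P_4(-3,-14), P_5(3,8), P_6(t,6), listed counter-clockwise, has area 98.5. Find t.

-2

The doubled signed area Σ (x_i y_{i+1} − x_{i+1} y_i) is linear in t.
With t=0 it equals 183; the coefficient of t is -7 (from the two edges through P_6).
So -7·t + 183 = 2·98.5 = 197 ⇒ t = -2.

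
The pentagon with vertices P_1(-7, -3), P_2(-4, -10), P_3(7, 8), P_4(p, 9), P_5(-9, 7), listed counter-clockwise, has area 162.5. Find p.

-9

The doubled signed area Σ (x_i y_{i+1} − x_{i+1} y_i) is linear in p.
With p=0 it equals 316; the coefficient of p is -1 (from the two edges through P_4).
So -1·p + 316 = 2·162.5 = 325 ⇒ p = -9.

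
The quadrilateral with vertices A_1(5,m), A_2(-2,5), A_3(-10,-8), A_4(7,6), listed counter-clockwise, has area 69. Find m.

The doubled signed area Σ (x_i y_{i+1} − x_{i+1} y_i) is linear in m.
With m=0 it equals 57; the coefficient of m is 9 (from the two edges through A_1).
So 9·m + 57 = 2·69 = 138 ⇒ m = 9.

9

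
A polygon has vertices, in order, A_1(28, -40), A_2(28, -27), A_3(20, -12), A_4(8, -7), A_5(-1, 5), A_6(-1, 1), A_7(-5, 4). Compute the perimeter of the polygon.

122

|A_1A_2| = √((0)² + (13)²) = √169 = 13
|A_2A_3| = √((-8)² + (15)²) = √289 = 17
|A_3A_4| = √((-12)² + (5)²) = √169 = 13
|A_4A_5| = √((-9)² + (12)²) = √225 = 15
|A_5A_6| = √((0)² + (-4)²) = √16 = 4
|A_6A_7| = √((-4)² + (3)²) = √25 = 5
|A_7A_1| = √((33)² + (-44)²) = √3025 = 55
Perimeter = 13 + 17 + 13 + 15 + 4 + 5 + 55 = 122.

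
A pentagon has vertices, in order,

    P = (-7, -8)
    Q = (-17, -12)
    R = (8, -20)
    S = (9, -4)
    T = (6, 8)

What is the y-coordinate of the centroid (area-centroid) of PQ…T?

Apply the shoelace (surveyor's) formula. First the cross-terms c_i = x_i·y_{i+1} − x_{i+1}·y_i:
  -52, 436, 148, 96, 8  ⇒  2A = 636, A = 318.
Then Σ (y_i + y_{i+1})·c_i = -16080, so ȳ = -16080 / (6·318) = -1340/159.

-1340/159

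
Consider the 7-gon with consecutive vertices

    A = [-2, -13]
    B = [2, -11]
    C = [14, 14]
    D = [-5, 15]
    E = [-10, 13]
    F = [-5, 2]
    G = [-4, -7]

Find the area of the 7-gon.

360.5

Apply Gauss's area formula: 2A = Σ (x_i·y_{i+1} − x_{i+1}·y_i), indices taken mod 7.
Cross-terms: 48, 182, 280, 85, 45, 43, 38  ⇒  Σ = 721
Area = |Σ|/2 = 360.5.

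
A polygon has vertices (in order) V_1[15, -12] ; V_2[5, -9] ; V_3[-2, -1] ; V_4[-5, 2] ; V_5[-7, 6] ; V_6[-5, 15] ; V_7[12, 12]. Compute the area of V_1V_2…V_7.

Apply the surveyor's formula: 2A = Σ (x_i·y_{i+1} − x_{i+1}·y_i), indices taken mod 7.
Σ = (-75) + (-23) + (-9) + (-16) + (-75) + (-240) + (-324) = -762
Area = |Σ|/2 = 381.

381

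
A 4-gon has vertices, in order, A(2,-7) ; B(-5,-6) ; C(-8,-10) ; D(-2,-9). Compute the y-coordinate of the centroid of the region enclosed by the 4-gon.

Apply the shoelace formula. First the cross-terms c_i = x_i·y_{i+1} − x_{i+1}·y_i:
  -47, 2, 52, 32  ⇒  2A = 39, A = 19.5.
Then Σ (y_i + y_{i+1})·c_i = -921, so ȳ = -921 / (6·19.5) = -307/39.

-307/39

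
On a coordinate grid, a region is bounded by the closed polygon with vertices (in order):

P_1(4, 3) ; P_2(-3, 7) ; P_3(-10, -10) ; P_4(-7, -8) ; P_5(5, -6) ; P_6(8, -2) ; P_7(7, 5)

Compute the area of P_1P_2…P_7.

161

Σ = (37) + (100) + (10) + (82) + (38) + (54) + (1) = 322
Area = |Σ|/2 = 161.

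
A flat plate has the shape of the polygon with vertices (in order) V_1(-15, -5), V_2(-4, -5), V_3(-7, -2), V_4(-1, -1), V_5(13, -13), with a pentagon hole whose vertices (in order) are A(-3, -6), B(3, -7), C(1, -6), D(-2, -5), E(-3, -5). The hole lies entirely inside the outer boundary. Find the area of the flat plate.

Outer boundary:
Apply the surveyor's formula: 2A = Σ (x_i·y_{i+1} − x_{i+1}·y_i), indices taken mod 5.
Cross-terms: 55, -27, 5, 26, -260  ⇒  Σ = -201
Area = |Σ|/2 = 100.5.
Hole:
Apply the surveyor's formula: 2A = Σ (x_i·y_{i+1} − x_{i+1}·y_i), indices taken mod 5.
Σ = (39) + (-11) + (-17) + (-5) + (3) = 9
Area = |Σ|/2 = 4.5.
Net area = 100.5 − 4.5 = 96.

96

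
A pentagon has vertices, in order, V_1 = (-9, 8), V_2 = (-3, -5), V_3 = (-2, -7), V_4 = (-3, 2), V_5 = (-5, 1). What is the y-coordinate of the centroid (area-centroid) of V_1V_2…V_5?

-58/93

Apply the shoelace formula. First the cross-terms c_i = x_i·y_{i+1} − x_{i+1}·y_i:
  69, 11, -25, 7, -31  ⇒  2A = 31, A = 15.5.
Then Σ (y_i + y_{i+1})·c_i = -58, so ȳ = -58 / (6·15.5) = -58/93.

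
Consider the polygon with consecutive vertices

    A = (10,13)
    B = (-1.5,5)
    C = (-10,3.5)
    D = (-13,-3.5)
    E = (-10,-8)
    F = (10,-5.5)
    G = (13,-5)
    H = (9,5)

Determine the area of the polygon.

298.625

Apply Gauss's area formula: 2A = Σ (x_i·y_{i+1} − x_{i+1}·y_i), indices taken mod 8.
Σ = (69.5) + (44.75) + (80.5) + (69) + (135) + (21.5) + (110) + (67) = 597.25
Area = |Σ|/2 = 298.625.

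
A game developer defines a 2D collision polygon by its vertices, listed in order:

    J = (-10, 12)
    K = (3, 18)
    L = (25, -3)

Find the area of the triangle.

202.5

Apply the shoelace formula: 2A = Σ (x_i·y_{i+1} − x_{i+1}·y_i), indices taken mod 3.
Σ = (-216) + (-459) + (270) = -405
Area = |Σ|/2 = 202.5.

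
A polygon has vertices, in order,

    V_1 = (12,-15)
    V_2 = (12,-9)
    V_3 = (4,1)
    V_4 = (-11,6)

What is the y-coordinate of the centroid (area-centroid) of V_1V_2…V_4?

Apply Gauss's area formula. First the cross-terms c_i = x_i·y_{i+1} − x_{i+1}·y_i:
  72, 48, 35, 93  ⇒  2A = 248, A = 124.
Then Σ (y_i + y_{i+1})·c_i = -2704, so ȳ = -2704 / (6·124) = -338/93.

-338/93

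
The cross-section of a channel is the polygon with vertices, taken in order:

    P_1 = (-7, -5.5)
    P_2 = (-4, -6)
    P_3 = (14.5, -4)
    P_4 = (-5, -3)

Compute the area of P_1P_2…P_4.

33

Apply the shoelace formula: 2A = Σ (x_i·y_{i+1} − x_{i+1}·y_i), indices taken mod 4.
Σ = (20) + (103) + (-63.5) + (6.5) = 66
Area = |Σ|/2 = 33.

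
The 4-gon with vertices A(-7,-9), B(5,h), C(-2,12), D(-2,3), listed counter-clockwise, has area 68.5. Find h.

The doubled signed area Σ (x_i y_{i+1} − x_{i+1} y_i) is linear in h.
With h=0 it equals 162; the coefficient of h is -5 (from the two edges through B).
So -5·h + 162 = 2·68.5 = 137 ⇒ h = 5.

5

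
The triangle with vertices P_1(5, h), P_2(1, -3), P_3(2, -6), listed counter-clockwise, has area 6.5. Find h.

The doubled signed area Σ (x_i y_{i+1} − x_{i+1} y_i) is linear in h.
With h=0 it equals 15; the coefficient of h is 1 (from the two edges through P_1).
So 1·h + 15 = 2·6.5 = 13 ⇒ h = -2.

-2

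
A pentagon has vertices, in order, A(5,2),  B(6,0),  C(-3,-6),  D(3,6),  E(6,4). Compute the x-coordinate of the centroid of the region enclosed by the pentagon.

Apply the shoelace formula. First the cross-terms c_i = x_i·y_{i+1} − x_{i+1}·y_i:
  -12, -36, 0, -24, -8  ⇒  2A = -80, A = -40.
Then Σ (x_i + x_{i+1})·c_i = -544, so x̄ = -544 / (6·(-40)) = 34/15.

34/15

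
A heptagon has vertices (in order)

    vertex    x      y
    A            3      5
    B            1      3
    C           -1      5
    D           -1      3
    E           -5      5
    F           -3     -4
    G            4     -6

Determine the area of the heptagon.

A→B: (3)(3) − (1)(5) = 4
B→C: (1)(5) − (-1)(3) = 8
C→D: (-1)(3) − (-1)(5) = 2
D→E: (-1)(5) − (-5)(3) = 10
E→F: (-5)(-4) − (-3)(5) = 35
F→G: (-3)(-6) − (4)(-4) = 34
G→A: (4)(5) − (3)(-6) = 38
Σ = 131
Area = |Σ|/2 = 65.5.

65.5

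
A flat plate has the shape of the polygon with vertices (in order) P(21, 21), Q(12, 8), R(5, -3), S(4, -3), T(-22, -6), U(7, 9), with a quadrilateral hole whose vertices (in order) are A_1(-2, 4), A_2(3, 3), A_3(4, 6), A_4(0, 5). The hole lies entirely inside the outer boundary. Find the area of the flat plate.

Outer boundary:
Σ = (-84) + (-76) + (-3) + (-90) + (-156) + (-42) = -451
Area = |Σ|/2 = 225.5.
Hole:
Σ = (-18) + (6) + (20) + (10) = 18
Area = |Σ|/2 = 9.
Net area = 225.5 − 9 = 216.5.

216.5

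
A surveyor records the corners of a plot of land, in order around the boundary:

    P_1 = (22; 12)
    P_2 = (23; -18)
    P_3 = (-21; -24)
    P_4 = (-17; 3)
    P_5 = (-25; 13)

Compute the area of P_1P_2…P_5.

1402.5

Σ = (-672) + (-930) + (-471) + (-146) + (-586) = -2805
Area = |Σ|/2 = 1402.5.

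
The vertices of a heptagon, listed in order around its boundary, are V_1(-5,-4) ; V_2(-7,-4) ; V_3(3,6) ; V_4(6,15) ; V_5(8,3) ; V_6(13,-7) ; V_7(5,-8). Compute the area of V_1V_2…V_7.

Σ = (-8) + (-30) + (9) + (-102) + (-95) + (-69) + (-60) = -355
Area = |Σ|/2 = 177.5.

177.5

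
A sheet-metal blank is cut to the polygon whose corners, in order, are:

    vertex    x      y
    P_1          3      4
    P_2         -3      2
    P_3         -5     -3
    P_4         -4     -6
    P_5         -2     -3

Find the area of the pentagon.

28

Cross-terms: 18, 19, 18, 0, 1  ⇒  Σ = 56
Area = |Σ|/2 = 28.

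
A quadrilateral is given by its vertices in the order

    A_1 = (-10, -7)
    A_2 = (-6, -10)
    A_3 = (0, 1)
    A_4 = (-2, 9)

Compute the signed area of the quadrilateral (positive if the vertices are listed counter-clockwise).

79

Cross-terms: 58, -6, 2, 104  ⇒  Σ = 158
Signed area = Σ/2 = 79 (positive ⇒ counter-clockwise traversal).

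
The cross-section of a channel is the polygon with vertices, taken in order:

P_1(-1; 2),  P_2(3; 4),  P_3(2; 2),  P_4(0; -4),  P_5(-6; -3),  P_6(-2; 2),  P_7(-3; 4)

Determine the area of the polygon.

Apply the surveyor's formula: 2A = Σ (x_i·y_{i+1} − x_{i+1}·y_i), indices taken mod 7.
Cross-terms: -10, -2, -8, -24, -18, -2, -2  ⇒  Σ = -66
Area = |Σ|/2 = 33.

33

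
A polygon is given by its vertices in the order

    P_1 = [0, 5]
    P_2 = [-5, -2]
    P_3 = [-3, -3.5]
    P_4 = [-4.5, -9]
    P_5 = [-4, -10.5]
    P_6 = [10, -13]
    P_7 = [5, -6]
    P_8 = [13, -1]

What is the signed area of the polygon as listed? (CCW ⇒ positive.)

179.5

Σ = (25) + (11.5) + (11.25) + (11.25) + (157) + (5) + (73) + (65) = 359
Signed area = Σ/2 = 179.5 (positive ⇒ counter-clockwise traversal).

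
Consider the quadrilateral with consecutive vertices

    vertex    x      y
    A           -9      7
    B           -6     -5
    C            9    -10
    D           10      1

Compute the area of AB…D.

190

Apply the shoelace (surveyor's) formula: 2A = Σ (x_i·y_{i+1} − x_{i+1}·y_i), indices taken mod 4.
Σ = (87) + (105) + (109) + (79) = 380
Area = |Σ|/2 = 190.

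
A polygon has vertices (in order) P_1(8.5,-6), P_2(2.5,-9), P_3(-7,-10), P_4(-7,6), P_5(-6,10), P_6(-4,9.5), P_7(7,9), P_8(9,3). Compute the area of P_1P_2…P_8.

Σ = (-61.5) + (-88) + (-112) + (-34) + (-17) + (-102.5) + (-60) + (-79.5) = -554.5
Area = |Σ|/2 = 277.25.

277.25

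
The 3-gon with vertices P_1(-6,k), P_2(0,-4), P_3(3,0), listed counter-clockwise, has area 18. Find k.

0

Write out the shoelace sum; only the two edges meeting at P_1 involve k:
2·Area = [(3·k − (-6)·0) + ((-6)·(-4) − 0·k)] + 12
       = 3·k + 36 = 36
⇒ k = 0.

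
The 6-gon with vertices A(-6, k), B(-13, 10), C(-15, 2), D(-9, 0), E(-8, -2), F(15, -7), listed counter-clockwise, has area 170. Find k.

7

Write out the shoelace sum; only the two edges meeting at A involve k:
2·Area = [(15·k − (-6)·(-7)) + ((-6)·10 − (-13)·k)] + 246
       = 28·k + 144 = 340
⇒ k = 7.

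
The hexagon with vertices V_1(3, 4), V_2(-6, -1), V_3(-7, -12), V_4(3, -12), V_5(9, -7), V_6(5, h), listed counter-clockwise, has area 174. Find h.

0

Write out the shoelace sum; only the two edges meeting at V_6 involve h:
2·Area = [(9·h − 5·(-7)) + (5·4 − 3·h)] + 293
       = 6·h + 348 = 348
⇒ h = 0.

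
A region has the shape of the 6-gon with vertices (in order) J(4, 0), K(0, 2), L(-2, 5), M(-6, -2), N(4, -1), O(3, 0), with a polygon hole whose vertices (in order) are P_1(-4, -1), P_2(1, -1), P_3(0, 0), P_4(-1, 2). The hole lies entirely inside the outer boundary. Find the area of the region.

Outer boundary:
Apply the shoelace (surveyor's) formula: 2A = Σ (x_i·y_{i+1} − x_{i+1}·y_i), indices taken mod 6.
Σ = (8) + (4) + (34) + (14) + (3) + (0) = 63
Area = |Σ|/2 = 31.5.
Hole:
Apply Gauss's area formula: 2A = Σ (x_i·y_{i+1} − x_{i+1}·y_i), indices taken mod 4.
P_1→P_2: (-4)(-1) − (1)(-1) = 5
P_2→P_3: (1)(0) − (0)(-1) = 0
P_3→P_4: (0)(2) − (-1)(0) = 0
P_4→P_1: (-1)(-1) − (-4)(2) = 9
Σ = 14
Area = |Σ|/2 = 7.
Net area = 31.5 − 7 = 24.5.

24.5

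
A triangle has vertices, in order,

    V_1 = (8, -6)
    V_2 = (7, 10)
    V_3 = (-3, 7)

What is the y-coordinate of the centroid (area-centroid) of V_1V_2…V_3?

Apply the shoelace formula. First the cross-terms c_i = x_i·y_{i+1} − x_{i+1}·y_i:
  122, 79, -38  ⇒  2A = 163, A = 81.5.
Then Σ (y_i + y_{i+1})·c_i = 1793, so ȳ = 1793 / (6·81.5) = 11/3.

11/3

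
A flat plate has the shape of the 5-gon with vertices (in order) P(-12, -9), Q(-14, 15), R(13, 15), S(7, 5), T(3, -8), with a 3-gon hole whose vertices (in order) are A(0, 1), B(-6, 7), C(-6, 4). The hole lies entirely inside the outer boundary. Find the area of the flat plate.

Outer boundary:
Apply the shoelace formula: 2A = Σ (x_i·y_{i+1} − x_{i+1}·y_i), indices taken mod 5.
Σ = (-306) + (-405) + (-40) + (-71) + (-123) = -945
Area = |Σ|/2 = 472.5.
Hole:
Apply the surveyor's formula: 2A = Σ (x_i·y_{i+1} − x_{i+1}·y_i), indices taken mod 3.
Σ = (6) + (18) + (-6) = 18
Area = |Σ|/2 = 9.
Net area = 472.5 − 9 = 463.5.

463.5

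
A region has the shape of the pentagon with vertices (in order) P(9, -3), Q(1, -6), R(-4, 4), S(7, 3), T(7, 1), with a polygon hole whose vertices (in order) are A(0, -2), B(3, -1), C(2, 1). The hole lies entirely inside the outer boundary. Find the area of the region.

Outer boundary:
Cross-terms: -51, -20, -40, -14, -30  ⇒  Σ = -155
Area = |Σ|/2 = 77.5.
Hole:
Apply the shoelace formula: 2A = Σ (x_i·y_{i+1} − x_{i+1}·y_i), indices taken mod 3.
A→B: (0)(-1) − (3)(-2) = 6
B→C: (3)(1) − (2)(-1) = 5
C→A: (2)(-2) − (0)(1) = -4
Σ = 7
Area = |Σ|/2 = 3.5.
Net area = 77.5 − 3.5 = 74.

74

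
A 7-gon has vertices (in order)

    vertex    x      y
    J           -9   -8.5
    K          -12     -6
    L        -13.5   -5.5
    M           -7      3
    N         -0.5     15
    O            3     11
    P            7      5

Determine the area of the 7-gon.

Apply Gauss's area formula: 2A = Σ (x_i·y_{i+1} − x_{i+1}·y_i), indices taken mod 7.
Σ = (-48) + (-15) + (-79) + (-103.5) + (-50.5) + (-62) + (-14.5) = -372.5
Area = |Σ|/2 = 186.25.

186.25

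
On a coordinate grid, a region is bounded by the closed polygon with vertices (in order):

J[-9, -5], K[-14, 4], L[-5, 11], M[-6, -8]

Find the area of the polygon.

88

J→K: (-9)(4) − (-14)(-5) = -106
K→L: (-14)(11) − (-5)(4) = -134
L→M: (-5)(-8) − (-6)(11) = 106
M→J: (-6)(-5) − (-9)(-8) = -42
Σ = -176
Area = |Σ|/2 = 88.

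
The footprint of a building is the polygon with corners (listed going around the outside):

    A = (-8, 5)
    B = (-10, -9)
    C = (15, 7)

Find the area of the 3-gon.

159

Apply the surveyor's formula: 2A = Σ (x_i·y_{i+1} − x_{i+1}·y_i), indices taken mod 3.
Σ = (122) + (65) + (131) = 318
Area = |Σ|/2 = 159.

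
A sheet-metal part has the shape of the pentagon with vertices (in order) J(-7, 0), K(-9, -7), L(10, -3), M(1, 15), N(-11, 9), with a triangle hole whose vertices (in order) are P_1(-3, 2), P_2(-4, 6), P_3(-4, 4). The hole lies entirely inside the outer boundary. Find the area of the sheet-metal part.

Outer boundary:
Apply Gauss's area formula: 2A = Σ (x_i·y_{i+1} − x_{i+1}·y_i), indices taken mod 5.
Σ = (49) + (97) + (153) + (174) + (63) = 536
Area = |Σ|/2 = 268.
Hole:
Σ = (-10) + (8) + (4) = 2
Area = |Σ|/2 = 1.
Net area = 268 − 1 = 267.

267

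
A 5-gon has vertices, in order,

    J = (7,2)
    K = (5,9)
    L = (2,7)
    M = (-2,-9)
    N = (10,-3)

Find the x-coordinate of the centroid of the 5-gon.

Apply Gauss's area formula. First the cross-terms c_i = x_i·y_{i+1} − x_{i+1}·y_i:
  53, 17, -4, 96, 41  ⇒  2A = 203, A = 101.5.
Then Σ (x_i + x_{i+1})·c_i = 2220, so x̄ = 2220 / (6·101.5) = 740/203.

740/203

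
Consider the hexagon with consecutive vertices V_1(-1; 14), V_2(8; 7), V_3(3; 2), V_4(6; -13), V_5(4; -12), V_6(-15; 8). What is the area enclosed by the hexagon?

Σ = (-119) + (-5) + (-51) + (-20) + (-148) + (-202) = -545
Area = |Σ|/2 = 272.5.

272.5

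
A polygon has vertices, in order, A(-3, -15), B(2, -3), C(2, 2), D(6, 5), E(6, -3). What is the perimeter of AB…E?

|AB| = √((5)² + (12)²) = √169 = 13
|BC| = √((0)² + (5)²) = √25 = 5
|CD| = √((4)² + (3)²) = √25 = 5
|DE| = √((0)² + (-8)²) = √64 = 8
|EA| = √((-9)² + (-12)²) = √225 = 15
Perimeter = 13 + 5 + 5 + 8 + 15 = 46.

46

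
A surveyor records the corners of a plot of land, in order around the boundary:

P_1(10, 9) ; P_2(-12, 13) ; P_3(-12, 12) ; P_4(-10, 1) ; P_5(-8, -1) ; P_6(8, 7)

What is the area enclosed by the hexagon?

165

Apply Gauss's area formula: 2A = Σ (x_i·y_{i+1} − x_{i+1}·y_i), indices taken mod 6.
P_1→P_2: (10)(13) − (-12)(9) = 238
P_2→P_3: (-12)(12) − (-12)(13) = 12
P_3→P_4: (-12)(1) − (-10)(12) = 108
P_4→P_5: (-10)(-1) − (-8)(1) = 18
P_5→P_6: (-8)(7) − (8)(-1) = -48
P_6→P_1: (8)(9) − (10)(7) = 2
Σ = 330
Area = |Σ|/2 = 165.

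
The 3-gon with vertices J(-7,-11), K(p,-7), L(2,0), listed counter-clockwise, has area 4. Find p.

-3

Write out the shoelace sum; only the two edges meeting at K involve p:
2·Area = [((-7)·(-7) − p·(-11)) + (p·0 − 2·(-7))] + -22
       = 11·p + 41 = 8
⇒ p = -3.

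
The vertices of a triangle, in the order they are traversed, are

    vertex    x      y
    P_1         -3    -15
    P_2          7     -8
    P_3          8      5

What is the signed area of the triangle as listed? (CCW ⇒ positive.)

61.5

P_1→P_2: (-3)(-8) − (7)(-15) = 129
P_2→P_3: (7)(5) − (8)(-8) = 99
P_3→P_1: (8)(-15) − (-3)(5) = -105
Σ = 123
Signed area = Σ/2 = 61.5 (positive ⇒ counter-clockwise traversal).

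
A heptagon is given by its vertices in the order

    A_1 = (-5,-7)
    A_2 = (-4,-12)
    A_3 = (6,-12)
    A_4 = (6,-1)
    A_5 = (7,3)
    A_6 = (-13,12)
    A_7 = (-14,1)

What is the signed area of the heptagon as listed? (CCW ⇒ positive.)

A_1→A_2: (-5)(-12) − (-4)(-7) = 32
A_2→A_3: (-4)(-12) − (6)(-12) = 120
A_3→A_4: (6)(-1) − (6)(-12) = 66
A_4→A_5: (6)(3) − (7)(-1) = 25
A_5→A_6: (7)(12) − (-13)(3) = 123
A_6→A_7: (-13)(1) − (-14)(12) = 155
A_7→A_1: (-14)(-7) − (-5)(1) = 103
Σ = 624
Signed area = Σ/2 = 312 (positive ⇒ counter-clockwise traversal).

312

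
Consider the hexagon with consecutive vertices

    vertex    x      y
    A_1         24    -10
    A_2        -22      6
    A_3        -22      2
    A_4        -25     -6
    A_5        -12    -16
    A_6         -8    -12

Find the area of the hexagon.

Σ = (-76) + (88) + (182) + (328) + (16) + (368) = 906
Area = |Σ|/2 = 453.

453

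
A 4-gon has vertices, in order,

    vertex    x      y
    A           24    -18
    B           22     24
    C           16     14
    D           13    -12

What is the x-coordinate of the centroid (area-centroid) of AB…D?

229/12

Apply Gauss's area formula. First the cross-terms c_i = x_i·y_{i+1} − x_{i+1}·y_i:
  972, -76, -374, 54  ⇒  2A = 576, A = 288.
Then Σ (x_i + x_{i+1})·c_i = 32976, so x̄ = 32976 / (6·288) = 229/12.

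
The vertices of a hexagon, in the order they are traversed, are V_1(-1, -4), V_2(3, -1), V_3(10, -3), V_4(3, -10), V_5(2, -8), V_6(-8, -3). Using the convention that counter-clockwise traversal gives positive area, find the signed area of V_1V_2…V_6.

V_1→V_2: (-1)(-1) − (3)(-4) = 13
V_2→V_3: (3)(-3) − (10)(-1) = 1
V_3→V_4: (10)(-10) − (3)(-3) = -91
V_4→V_5: (3)(-8) − (2)(-10) = -4
V_5→V_6: (2)(-3) − (-8)(-8) = -70
V_6→V_1: (-8)(-4) − (-1)(-3) = 29
Σ = -122
Signed area = Σ/2 = -61 (negative ⇒ clockwise traversal).

-61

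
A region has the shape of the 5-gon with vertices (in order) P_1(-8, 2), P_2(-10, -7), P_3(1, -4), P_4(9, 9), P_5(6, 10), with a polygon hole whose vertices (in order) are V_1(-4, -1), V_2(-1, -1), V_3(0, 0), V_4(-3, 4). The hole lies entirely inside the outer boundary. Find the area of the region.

Outer boundary:
Σ = (76) + (47) + (45) + (36) + (92) = 296
Area = |Σ|/2 = 148.
Hole:
Cross-terms: 3, 0, 0, 19  ⇒  Σ = 22
Area = |Σ|/2 = 11.
Net area = 148 − 11 = 137.

137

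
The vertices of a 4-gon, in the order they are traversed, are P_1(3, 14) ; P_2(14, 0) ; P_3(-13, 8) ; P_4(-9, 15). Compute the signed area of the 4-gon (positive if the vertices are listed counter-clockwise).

-189

Apply the shoelace formula: 2A = Σ (x_i·y_{i+1} − x_{i+1}·y_i), indices taken mod 4.
Cross-terms: -196, 112, -123, -171  ⇒  Σ = -378
Signed area = Σ/2 = -189 (negative ⇒ clockwise traversal).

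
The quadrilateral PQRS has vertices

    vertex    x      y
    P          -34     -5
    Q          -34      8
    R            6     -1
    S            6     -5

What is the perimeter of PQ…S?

98

|PQ| = √((0)² + (13)²) = √169 = 13
|QR| = √((40)² + (-9)²) = √1681 = 41
|RS| = √((0)² + (-4)²) = √16 = 4
|SP| = √((-40)² + (0)²) = √1600 = 40
Perimeter = 13 + 41 + 4 + 40 = 98.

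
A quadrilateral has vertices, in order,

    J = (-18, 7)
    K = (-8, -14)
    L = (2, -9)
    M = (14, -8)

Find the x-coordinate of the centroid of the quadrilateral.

-833/177

Apply the shoelace (surveyor's) formula. First the cross-terms c_i = x_i·y_{i+1} − x_{i+1}·y_i:
  308, 100, 110, -46  ⇒  2A = 472, A = 236.
Then Σ (x_i + x_{i+1})·c_i = -6664, so x̄ = -6664 / (6·236) = -833/177.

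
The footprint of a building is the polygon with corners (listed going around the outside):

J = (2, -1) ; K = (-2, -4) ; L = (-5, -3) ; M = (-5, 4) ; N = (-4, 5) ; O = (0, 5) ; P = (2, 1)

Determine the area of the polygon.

51

Apply Gauss's area formula: 2A = Σ (x_i·y_{i+1} − x_{i+1}·y_i), indices taken mod 7.
Σ = (-10) + (-14) + (-35) + (-9) + (-20) + (-10) + (-4) = -102
Area = |Σ|/2 = 51.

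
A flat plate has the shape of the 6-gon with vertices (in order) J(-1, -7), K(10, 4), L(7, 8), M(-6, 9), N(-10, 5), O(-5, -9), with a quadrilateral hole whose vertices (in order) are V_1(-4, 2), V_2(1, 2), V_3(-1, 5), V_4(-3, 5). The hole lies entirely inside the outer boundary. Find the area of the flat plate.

204.5

Outer boundary:
Apply the surveyor's formula: 2A = Σ (x_i·y_{i+1} − x_{i+1}·y_i), indices taken mod 6.
Σ = (66) + (52) + (111) + (60) + (115) + (26) = 430
Area = |Σ|/2 = 215.
Hole:
Apply the surveyor's formula: 2A = Σ (x_i·y_{i+1} − x_{i+1}·y_i), indices taken mod 4.
V_1→V_2: (-4)(2) − (1)(2) = -10
V_2→V_3: (1)(5) − (-1)(2) = 7
V_3→V_4: (-1)(5) − (-3)(5) = 10
V_4→V_1: (-3)(2) − (-4)(5) = 14
Σ = 21
Area = |Σ|/2 = 10.5.
Net area = 215 − 10.5 = 204.5.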